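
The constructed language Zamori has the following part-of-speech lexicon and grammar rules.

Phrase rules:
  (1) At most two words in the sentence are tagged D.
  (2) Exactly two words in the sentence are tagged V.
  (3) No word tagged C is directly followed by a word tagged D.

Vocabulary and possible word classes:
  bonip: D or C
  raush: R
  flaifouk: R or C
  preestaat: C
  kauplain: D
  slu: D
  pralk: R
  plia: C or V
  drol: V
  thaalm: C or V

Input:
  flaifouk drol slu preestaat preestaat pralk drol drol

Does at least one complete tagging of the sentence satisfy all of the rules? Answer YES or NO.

Candidates per position — 1:flaifouk {R,C}; 2:drol {V}; 3:slu {D}; 4:preestaat {C}; 5:preestaat {C}; 6:pralk {R}; 7:drol {V}; 8:drol {V}.
Rule 2 cannot be satisfied by any choice of tags from the lexicon.
So there is no consistent tagging.

NO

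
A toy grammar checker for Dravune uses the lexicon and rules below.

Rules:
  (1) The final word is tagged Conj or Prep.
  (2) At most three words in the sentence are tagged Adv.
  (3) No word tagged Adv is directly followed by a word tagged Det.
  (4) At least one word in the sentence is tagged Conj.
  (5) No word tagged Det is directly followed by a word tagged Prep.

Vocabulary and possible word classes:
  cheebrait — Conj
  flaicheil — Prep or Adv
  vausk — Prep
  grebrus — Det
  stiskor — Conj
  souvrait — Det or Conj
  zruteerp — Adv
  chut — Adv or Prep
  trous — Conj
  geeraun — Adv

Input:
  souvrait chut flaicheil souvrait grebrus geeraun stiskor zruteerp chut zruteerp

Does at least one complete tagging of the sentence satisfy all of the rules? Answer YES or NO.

Candidates per position — 1:souvrait {Det,Conj}; 2:chut {Adv,Prep}; 3:flaicheil {Prep,Adv}; 4:souvrait {Det,Conj}; 5:grebrus {Det}; 6:geeraun {Adv}; 7:stiskor {Conj}; 8:zruteerp {Adv}; 9:chut {Adv,Prep}; 10:zruteerp {Adv}.
Rule 1 cannot be satisfied by any choice of tags from the lexicon.
So there is no consistent tagging.

NO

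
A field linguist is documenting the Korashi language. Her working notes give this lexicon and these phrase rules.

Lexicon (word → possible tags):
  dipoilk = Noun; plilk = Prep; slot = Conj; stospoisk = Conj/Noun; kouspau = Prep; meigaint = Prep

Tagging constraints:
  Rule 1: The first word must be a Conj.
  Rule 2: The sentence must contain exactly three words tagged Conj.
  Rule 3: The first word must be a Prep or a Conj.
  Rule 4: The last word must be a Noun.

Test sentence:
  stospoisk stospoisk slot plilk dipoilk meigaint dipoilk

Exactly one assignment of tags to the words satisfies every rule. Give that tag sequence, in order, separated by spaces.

Conj Conj Conj Prep Noun Prep Noun

Candidates per position — 1:stospoisk {Conj,Noun}; 2:stospoisk {Conj,Noun}; 3:slot {Conj}; 4:plilk {Prep}; 5:dipoilk {Noun}; 6:meigaint {Prep}; 7:dipoilk {Noun}.
Position 1: Noun is ruled out by rule 1; that leaves Conj.
Position 2: Noun is ruled out by rule 2; that leaves Conj.
So the tagging must be: Conj Conj Conj Prep Noun Prep Noun.
Check: rule 1 holds; rule 2 holds; rule 3 holds; rule 4 holds.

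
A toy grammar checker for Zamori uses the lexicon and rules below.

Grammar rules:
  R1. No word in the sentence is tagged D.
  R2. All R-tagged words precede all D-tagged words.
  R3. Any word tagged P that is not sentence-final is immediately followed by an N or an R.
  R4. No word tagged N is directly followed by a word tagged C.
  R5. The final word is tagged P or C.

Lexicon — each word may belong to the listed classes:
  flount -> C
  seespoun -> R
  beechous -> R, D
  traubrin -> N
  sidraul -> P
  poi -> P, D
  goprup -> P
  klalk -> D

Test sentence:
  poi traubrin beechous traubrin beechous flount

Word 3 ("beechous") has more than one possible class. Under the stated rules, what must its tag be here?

R

Candidates per position — 1:poi {P,D}; 2:traubrin {N}; 3:beechous {R,D}; 4:traubrin {N}; 5:beechous {R,D}; 6:flount {C}.
Word 1 cannot be D — rule 1 would then fail for every completion. It is P.
Word 3 cannot be D — rule 1 would then fail for every completion. It is R.
Word 5 cannot be D — rule 1 would then fail for every completion. It is R.
So the tagging must be: P N R N R C.
Verifying each rule — rule 1 satisfied; rule 2 satisfied; rule 3 satisfied; rule 4 satisfied; rule 5 satisfied.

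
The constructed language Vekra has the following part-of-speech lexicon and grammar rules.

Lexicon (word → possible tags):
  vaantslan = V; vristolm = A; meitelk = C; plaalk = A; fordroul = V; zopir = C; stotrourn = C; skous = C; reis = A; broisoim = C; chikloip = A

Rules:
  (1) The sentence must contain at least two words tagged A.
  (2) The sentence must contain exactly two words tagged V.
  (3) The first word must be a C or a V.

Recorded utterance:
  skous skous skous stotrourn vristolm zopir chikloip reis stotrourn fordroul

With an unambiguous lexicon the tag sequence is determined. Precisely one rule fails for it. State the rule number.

Fixed tagging: C C C C A C A A C V.
Applying the rules: R1 ✓, R2 ✗, R3 ✓.
Only rule 2 fails.

2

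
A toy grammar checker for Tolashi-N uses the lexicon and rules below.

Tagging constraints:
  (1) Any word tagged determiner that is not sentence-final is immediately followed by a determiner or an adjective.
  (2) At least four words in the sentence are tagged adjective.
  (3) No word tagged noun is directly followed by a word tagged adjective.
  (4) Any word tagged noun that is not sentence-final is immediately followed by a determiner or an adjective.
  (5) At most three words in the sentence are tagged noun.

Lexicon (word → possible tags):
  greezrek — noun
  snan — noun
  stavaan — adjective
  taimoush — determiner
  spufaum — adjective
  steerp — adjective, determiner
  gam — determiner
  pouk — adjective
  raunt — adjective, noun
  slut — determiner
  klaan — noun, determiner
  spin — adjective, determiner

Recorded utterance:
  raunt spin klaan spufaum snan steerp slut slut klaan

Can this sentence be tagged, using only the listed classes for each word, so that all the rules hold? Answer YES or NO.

NO

Candidates per position — 1:raunt {adjective,noun}; 2:spin {adjective,determiner}; 3:klaan {noun,determiner}; 4:spufaum {adjective}; 5:snan {noun}; 6:steerp {adjective,determiner}; 7:slut {determiner}; 8:slut {determiner}; 9:klaan {noun,determiner}.
Every candidate sequence violates at least one rule; no consistent tagging exists.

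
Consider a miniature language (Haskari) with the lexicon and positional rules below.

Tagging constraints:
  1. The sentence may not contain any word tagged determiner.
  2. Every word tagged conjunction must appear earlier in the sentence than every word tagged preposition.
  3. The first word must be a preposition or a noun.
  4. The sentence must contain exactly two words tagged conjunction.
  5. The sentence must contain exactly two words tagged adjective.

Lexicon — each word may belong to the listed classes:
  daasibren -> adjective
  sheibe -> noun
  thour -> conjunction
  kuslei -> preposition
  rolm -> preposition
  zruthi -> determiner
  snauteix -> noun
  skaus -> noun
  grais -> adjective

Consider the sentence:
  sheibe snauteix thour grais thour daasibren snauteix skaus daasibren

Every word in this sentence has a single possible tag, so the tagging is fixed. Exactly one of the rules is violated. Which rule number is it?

Fixed tagging: noun noun conjunction adjective conjunction adjective noun noun adjective.
Applying the rules: R1 holds, R2 holds, R3 holds, R4 holds, R5 violated.
Only rule 5 fails.

5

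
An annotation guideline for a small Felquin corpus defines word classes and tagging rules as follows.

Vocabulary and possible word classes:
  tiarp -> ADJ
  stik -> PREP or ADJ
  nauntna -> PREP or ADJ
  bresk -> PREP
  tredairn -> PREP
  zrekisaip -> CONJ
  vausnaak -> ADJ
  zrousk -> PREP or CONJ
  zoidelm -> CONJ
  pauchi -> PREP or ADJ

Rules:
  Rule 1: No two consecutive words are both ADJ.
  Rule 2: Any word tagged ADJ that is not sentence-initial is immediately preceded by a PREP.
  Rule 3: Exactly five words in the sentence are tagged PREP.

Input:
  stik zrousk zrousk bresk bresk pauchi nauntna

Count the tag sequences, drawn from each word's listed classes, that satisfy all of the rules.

9

Candidates per position — 1:stik {PREP,ADJ}; 2:zrousk {PREP,CONJ}; 3:zrousk {PREP,CONJ}; 4:bresk {PREP}; 5:bresk {PREP}; 6:pauchi {PREP,ADJ}; 7:nauntna {PREP,ADJ}.
There are 32 candidate sequences in total.
Checking each against the rules leaves 9 sequences.
Count = 9.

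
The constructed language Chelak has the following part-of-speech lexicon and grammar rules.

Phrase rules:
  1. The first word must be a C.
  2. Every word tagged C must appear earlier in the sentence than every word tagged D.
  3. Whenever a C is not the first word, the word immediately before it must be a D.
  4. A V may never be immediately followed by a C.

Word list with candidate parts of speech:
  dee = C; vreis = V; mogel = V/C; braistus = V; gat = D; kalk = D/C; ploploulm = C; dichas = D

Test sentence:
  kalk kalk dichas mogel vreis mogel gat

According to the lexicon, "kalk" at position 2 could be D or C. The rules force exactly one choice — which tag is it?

D

Candidates per position — 1:kalk {D,C}; 2:kalk {D,C}; 3:dichas {D}; 4:mogel {V,C}; 5:vreis {V}; 6:mogel {V,C}; 7:gat {D}.
At position 1, choosing D makes rule 1 impossible to satisfy; hence C.
At position 2, choosing C makes rule 3 impossible to satisfy; hence D.
At position 4, choosing C makes rule 2 impossible to satisfy; hence V.
At position 6, choosing C makes rule 2 impossible to satisfy; hence V.
So the tagging must be: C D D V V V D.
Verifying each rule — rule 1 holds; rule 2 holds; rule 3 holds; rule 4 holds.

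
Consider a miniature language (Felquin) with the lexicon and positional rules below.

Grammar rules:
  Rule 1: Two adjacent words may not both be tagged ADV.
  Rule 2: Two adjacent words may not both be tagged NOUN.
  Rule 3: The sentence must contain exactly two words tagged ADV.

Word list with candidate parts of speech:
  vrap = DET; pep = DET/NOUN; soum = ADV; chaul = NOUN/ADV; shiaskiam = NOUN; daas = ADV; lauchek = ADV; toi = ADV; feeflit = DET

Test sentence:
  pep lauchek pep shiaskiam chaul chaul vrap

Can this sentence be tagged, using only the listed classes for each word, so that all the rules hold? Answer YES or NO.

Candidates per position — 1:pep {DET,NOUN}; 2:lauchek {ADV}; 3:pep {DET,NOUN}; 4:shiaskiam {NOUN}; 5:chaul {NOUN,ADV}; 6:chaul {NOUN,ADV}; 7:vrap {DET}.
One satisfying assignment: NOUN ADV DET NOUN ADV NOUN DET.
Check: rule 1 ok; rule 2 ok; rule 3 ok.

YES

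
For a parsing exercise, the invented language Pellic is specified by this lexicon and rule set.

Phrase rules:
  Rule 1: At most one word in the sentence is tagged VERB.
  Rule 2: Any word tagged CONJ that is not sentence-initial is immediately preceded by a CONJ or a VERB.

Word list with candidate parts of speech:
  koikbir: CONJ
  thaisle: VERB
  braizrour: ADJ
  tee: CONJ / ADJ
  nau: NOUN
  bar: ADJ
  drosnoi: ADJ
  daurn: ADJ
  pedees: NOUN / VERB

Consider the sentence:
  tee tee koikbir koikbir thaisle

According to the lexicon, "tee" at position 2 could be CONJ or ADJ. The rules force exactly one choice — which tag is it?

CONJ

Candidates per position — 1:tee {CONJ,ADJ}; 2:tee {CONJ,ADJ}; 3:koikbir {CONJ}; 4:koikbir {CONJ}; 5:thaisle {VERB}.
Position 1: ADJ is ruled out by rule 2; that leaves CONJ.
Position 2: ADJ is ruled out by rule 2; that leaves CONJ.
The only consistent sequence is: CONJ CONJ CONJ CONJ VERB.
Checking: rule 1 satisfied; rule 2 satisfied.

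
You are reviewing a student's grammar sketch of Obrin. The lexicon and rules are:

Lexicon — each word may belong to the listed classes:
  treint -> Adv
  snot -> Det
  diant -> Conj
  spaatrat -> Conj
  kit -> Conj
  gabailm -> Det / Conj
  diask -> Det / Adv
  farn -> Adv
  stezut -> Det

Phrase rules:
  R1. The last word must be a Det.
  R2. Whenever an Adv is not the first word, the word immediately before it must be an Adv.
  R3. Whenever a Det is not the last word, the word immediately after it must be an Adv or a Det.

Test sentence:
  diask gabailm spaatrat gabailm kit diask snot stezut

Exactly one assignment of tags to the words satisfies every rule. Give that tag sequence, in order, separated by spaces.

Adv Conj Conj Conj Conj Det Det Det

Candidates per position — 1:diask {Det,Adv}; 2:gabailm {Det,Conj}; 3:spaatrat {Conj}; 4:gabailm {Det,Conj}; 5:kit {Conj}; 6:diask {Det,Adv}; 7:snot {Det}; 8:stezut {Det}.
Position 1: Det is ruled out by rule 3; that leaves Adv.
Position 2: Det is ruled out by rule 3; that leaves Conj.
Position 4: Det is ruled out by rule 3; that leaves Conj.
Position 6: Adv is ruled out by rule 2; that leaves Det.
That leaves exactly one tagging: Adv Conj Conj Conj Conj Det Det Det.
Verifying each rule — rule 1 ok; rule 2 ok; rule 3 ok.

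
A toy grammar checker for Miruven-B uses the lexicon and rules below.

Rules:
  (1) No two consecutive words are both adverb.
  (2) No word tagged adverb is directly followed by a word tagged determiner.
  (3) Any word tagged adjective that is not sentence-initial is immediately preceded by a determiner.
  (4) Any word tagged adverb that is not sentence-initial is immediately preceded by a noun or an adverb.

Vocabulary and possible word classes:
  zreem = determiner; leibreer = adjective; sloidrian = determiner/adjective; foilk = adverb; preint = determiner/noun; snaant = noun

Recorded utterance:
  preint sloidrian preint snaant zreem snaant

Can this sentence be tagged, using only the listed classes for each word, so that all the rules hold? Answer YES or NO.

YES

Candidates per position — 1:preint {determiner,noun}; 2:sloidrian {determiner,adjective}; 3:preint {determiner,noun}; 4:snaant {noun}; 5:zreem {determiner}; 6:snaant {noun}.
One satisfying assignment: determiner determiner determiner noun determiner noun.
Checking: rule 1 satisfied; rule 2 satisfied; rule 3 satisfied; rule 4 satisfied.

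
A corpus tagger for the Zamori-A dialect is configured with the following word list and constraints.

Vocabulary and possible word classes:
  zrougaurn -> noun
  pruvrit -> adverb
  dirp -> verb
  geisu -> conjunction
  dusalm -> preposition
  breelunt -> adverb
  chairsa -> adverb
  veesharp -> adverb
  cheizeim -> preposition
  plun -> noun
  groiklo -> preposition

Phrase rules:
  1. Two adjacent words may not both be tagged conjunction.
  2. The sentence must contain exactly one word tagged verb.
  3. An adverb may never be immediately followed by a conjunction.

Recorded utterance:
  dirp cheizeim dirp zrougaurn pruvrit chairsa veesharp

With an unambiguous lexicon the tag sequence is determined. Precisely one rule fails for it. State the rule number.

Fixed tagging: verb preposition verb noun adverb adverb adverb.
Applying the rules: R1 ok, R2 fails, R3 ok.
Only rule 2 fails.

2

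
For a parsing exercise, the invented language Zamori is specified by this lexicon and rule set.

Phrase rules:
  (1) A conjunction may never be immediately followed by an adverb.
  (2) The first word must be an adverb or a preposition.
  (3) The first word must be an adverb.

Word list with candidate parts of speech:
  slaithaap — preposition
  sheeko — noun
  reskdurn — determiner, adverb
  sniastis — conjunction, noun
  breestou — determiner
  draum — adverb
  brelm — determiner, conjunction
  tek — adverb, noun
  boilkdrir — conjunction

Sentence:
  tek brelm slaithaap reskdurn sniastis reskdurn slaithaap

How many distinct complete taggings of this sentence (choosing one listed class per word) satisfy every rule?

12

Candidates per position — 1:tek {adverb,noun}; 2:brelm {determiner,conjunction}; 3:slaithaap {preposition}; 4:reskdurn {determiner,adverb}; 5:sniastis {conjunction,noun}; 6:reskdurn {determiner,adverb}; 7:slaithaap {preposition}.
There are 32 candidate sequences in total.
Checking each against the rules leaves 12 sequences.
Count = 12.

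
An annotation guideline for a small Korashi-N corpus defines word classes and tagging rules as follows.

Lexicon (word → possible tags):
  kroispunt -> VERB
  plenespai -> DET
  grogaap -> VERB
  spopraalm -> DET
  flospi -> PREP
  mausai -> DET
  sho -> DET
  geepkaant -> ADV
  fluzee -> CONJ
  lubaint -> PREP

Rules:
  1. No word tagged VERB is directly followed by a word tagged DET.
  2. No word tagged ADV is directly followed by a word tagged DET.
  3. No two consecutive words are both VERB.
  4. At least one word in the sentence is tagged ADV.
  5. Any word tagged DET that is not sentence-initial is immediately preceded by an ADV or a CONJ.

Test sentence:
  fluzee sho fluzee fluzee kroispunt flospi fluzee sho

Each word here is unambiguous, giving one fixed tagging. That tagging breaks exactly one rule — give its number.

Fixed tagging: CONJ DET CONJ CONJ VERB PREP CONJ DET.
Checking each rule: R1 holds, R2 holds, R3 holds, R4 violated, R5 holds.
Only rule 4 fails.

4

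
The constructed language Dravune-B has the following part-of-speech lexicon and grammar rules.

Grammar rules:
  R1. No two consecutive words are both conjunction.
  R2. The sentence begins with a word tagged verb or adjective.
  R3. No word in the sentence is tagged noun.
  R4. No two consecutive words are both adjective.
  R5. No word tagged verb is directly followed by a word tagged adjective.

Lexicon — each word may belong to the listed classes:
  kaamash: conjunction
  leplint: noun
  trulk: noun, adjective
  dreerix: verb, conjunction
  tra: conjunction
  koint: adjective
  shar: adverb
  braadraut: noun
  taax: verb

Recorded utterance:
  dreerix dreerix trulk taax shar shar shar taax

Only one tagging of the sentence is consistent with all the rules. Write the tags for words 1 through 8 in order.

Candidates per position — 1:dreerix {verb,conjunction}; 2:dreerix {verb,conjunction}; 3:trulk {noun,adjective}; 4:taax {verb}; 5:shar {adverb}; 6:shar {adverb}; 7:shar {adverb}; 8:taax {verb}.
If word 1 were conjunction, no tagging could satisfy rule 2; so word 1 is verb.
If word 3 were noun, no tagging could satisfy rule 3; so word 3 is adjective.
If word 2 were verb, no tagging could satisfy rule 5; so word 2 is conjunction.
The unique satisfying tagging is: verb conjunction adjective verb adverb adverb adverb verb.
Check: rule 1 ok; rule 2 ok; rule 3 ok; rule 4 ok; rule 5 ok.

verb conjunction adjective verb adverb adverb adverb verb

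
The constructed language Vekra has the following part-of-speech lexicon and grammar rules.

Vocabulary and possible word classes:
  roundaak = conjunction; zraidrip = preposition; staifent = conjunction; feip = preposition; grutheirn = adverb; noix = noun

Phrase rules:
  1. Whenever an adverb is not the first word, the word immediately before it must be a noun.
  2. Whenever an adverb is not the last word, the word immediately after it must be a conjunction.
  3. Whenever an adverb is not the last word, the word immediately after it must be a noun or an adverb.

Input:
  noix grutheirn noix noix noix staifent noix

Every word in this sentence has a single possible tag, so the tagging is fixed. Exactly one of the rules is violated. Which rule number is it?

Fixed tagging: noun adverb noun noun noun conjunction noun.
Applying the rules: R1 holds, R2 violated, R3 holds.
Only rule 2 fails.

2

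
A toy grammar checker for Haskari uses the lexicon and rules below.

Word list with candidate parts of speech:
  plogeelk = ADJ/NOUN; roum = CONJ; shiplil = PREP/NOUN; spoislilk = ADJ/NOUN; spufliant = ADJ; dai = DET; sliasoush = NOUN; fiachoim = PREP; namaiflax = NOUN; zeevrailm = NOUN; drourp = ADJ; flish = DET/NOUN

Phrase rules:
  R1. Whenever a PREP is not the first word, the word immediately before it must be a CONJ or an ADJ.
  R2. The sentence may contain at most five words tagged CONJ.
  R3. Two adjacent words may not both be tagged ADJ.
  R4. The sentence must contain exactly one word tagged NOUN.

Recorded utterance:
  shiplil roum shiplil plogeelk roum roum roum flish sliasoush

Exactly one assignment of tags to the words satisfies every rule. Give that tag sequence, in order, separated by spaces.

PREP CONJ PREP ADJ CONJ CONJ CONJ DET NOUN

Candidates per position — 1:shiplil {PREP,NOUN}; 2:roum {CONJ}; 3:shiplil {PREP,NOUN}; 4:plogeelk {ADJ,NOUN}; 5:roum {CONJ}; 6:roum {CONJ}; 7:roum {CONJ}; 8:flish {DET,NOUN}; 9:sliasoush {NOUN}.
If word 1 were NOUN, no tagging could satisfy rule 4; so word 1 is PREP.
If word 3 were NOUN, no tagging could satisfy rule 4; so word 3 is PREP.
If word 4 were NOUN, no tagging could satisfy rule 4; so word 4 is ADJ.
If word 8 were NOUN, no tagging could satisfy rule 4; so word 8 is DET.
So the tagging must be: PREP CONJ PREP ADJ CONJ CONJ CONJ DET NOUN.
Check: rule 1 ✓; rule 2 ✓; rule 3 ✓; rule 4 ✓.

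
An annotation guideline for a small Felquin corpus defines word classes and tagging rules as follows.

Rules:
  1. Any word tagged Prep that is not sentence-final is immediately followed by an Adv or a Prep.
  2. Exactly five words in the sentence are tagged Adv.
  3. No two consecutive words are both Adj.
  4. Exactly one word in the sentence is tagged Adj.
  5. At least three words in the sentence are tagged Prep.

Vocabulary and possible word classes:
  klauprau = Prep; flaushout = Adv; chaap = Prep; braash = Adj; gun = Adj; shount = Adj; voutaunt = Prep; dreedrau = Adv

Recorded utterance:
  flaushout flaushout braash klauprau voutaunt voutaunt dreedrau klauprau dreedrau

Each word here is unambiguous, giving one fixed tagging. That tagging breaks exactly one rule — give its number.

2

Fixed tagging: Adv Adv Adj Prep Prep Prep Adv Prep Adv.
Rule check: R1 ok, R2 fails, R3 ok, R4 ok, R5 ok.
Only rule 2 fails.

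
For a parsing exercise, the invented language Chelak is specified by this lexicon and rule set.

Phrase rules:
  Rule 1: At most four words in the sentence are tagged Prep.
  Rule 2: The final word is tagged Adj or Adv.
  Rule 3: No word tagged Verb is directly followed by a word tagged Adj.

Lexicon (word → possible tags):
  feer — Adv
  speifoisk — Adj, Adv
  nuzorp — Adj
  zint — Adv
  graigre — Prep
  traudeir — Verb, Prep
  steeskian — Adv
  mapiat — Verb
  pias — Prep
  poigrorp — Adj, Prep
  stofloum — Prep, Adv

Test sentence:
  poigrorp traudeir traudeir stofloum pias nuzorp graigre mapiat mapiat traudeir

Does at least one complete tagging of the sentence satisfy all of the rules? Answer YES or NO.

Candidates per position — 1:poigrorp {Adj,Prep}; 2:traudeir {Verb,Prep}; 3:traudeir {Verb,Prep}; 4:stofloum {Prep,Adv}; 5:pias {Prep}; 6:nuzorp {Adj}; 7:graigre {Prep}; 8:mapiat {Verb}; 9:mapiat {Verb}; 10:traudeir {Verb,Prep}.
Rule 2 cannot be satisfied by any choice of tags from the lexicon.
So there is no consistent tagging.

NO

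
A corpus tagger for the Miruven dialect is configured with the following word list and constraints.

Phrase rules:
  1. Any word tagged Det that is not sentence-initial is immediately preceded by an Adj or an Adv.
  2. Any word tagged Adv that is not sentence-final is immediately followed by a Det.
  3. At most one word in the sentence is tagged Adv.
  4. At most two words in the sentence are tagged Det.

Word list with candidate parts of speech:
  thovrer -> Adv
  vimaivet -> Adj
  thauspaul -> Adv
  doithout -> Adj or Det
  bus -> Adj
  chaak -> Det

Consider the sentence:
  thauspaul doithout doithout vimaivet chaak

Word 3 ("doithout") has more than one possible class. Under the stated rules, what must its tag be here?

Candidates per position — 1:thauspaul {Adv}; 2:doithout {Adj,Det}; 3:doithout {Adj,Det}; 4:vimaivet {Adj}; 5:chaak {Det}.
Word 2 cannot be Adj — rule 2 would then fail for every completion. It is Det.
Word 3 cannot be Det — rule 1 would then fail for every completion. It is Adj.
The only consistent sequence is: Adv Det Adj Adj Det.
Checking: rule 1 holds; rule 2 holds; rule 3 holds; rule 4 holds.

Adj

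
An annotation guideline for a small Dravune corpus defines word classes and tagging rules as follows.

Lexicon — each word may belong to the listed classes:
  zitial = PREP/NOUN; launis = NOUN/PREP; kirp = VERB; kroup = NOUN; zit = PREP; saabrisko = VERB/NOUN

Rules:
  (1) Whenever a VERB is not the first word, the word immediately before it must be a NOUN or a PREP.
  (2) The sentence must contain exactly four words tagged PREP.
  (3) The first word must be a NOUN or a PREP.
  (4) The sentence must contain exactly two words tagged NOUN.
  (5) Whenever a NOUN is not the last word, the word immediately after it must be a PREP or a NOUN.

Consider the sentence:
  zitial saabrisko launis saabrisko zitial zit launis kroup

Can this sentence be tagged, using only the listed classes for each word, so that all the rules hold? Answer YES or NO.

Candidates per position — 1:zitial {PREP,NOUN}; 2:saabrisko {VERB,NOUN}; 3:launis {NOUN,PREP}; 4:saabrisko {VERB,NOUN}; 5:zitial {PREP,NOUN}; 6:zit {PREP}; 7:launis {NOUN,PREP}; 8:kroup {NOUN}.
One satisfying assignment: PREP VERB PREP VERB NOUN PREP PREP NOUN.
Checking: rule 1 ✓; rule 2 ✓; rule 3 ✓; rule 4 ✓; rule 5 ✓.

YES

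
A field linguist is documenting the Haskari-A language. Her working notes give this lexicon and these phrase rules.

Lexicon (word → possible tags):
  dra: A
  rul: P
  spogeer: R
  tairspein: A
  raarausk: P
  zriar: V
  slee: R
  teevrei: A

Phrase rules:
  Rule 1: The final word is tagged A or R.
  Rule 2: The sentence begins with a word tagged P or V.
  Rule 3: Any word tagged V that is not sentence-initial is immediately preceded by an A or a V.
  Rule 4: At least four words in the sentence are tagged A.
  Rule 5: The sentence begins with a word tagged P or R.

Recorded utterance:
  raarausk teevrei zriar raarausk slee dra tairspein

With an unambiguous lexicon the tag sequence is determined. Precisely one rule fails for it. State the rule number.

4

Fixed tagging: P A V P R A A.
Applying the rules: R1 pass, R2 pass, R3 pass, R4 fail, R5 pass.
Only rule 4 fails.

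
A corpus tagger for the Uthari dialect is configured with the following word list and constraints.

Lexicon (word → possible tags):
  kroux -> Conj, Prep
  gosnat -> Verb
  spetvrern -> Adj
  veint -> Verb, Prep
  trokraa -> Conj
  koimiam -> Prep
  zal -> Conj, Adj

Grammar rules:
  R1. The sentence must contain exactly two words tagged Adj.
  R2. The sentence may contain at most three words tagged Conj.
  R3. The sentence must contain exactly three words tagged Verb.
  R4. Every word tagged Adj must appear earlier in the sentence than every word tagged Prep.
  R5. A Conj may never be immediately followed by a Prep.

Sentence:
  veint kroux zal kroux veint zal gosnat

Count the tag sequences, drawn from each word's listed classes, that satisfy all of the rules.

Candidates per position — 1:veint {Verb,Prep}; 2:kroux {Conj,Prep}; 3:zal {Conj,Adj}; 4:kroux {Conj,Prep}; 5:veint {Verb,Prep}; 6:zal {Conj,Adj}; 7:gosnat {Verb}.
There are 64 candidate sequences in total.
The sequences that satisfy every rule: Verb Conj Adj Conj Verb Adj Verb.
Count = 1.

1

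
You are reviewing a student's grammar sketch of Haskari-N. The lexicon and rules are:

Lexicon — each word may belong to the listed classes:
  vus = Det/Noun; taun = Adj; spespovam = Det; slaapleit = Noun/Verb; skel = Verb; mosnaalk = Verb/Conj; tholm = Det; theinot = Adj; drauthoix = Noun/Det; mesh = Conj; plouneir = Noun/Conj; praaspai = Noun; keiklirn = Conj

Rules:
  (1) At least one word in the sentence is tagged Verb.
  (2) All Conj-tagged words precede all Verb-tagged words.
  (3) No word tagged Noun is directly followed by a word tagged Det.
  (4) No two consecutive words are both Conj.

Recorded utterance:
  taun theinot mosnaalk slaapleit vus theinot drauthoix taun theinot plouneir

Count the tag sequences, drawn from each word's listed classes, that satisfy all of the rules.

Candidates per position — 1:taun {Adj}; 2:theinot {Adj}; 3:mosnaalk {Verb,Conj}; 4:slaapleit {Noun,Verb}; 5:vus {Det,Noun}; 6:theinot {Adj}; 7:drauthoix {Noun,Det}; 8:taun {Adj}; 9:theinot {Adj}; 10:plouneir {Noun,Conj}.
There are 32 candidate sequences in total.
Checking each against the rules leaves 10 sequences.
Count = 10.

10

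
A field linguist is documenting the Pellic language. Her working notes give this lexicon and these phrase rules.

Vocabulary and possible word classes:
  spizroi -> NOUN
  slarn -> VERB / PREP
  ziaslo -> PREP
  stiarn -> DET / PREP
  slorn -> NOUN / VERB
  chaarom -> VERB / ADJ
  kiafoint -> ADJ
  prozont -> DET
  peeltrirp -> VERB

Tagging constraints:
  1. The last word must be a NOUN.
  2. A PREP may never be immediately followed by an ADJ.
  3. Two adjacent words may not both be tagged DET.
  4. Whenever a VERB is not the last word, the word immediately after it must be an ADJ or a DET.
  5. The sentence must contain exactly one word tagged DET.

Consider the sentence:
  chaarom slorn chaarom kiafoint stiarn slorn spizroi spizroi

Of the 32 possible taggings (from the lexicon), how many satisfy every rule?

3

Candidates per position — 1:chaarom {VERB,ADJ}; 2:slorn {NOUN,VERB}; 3:chaarom {VERB,ADJ}; 4:kiafoint {ADJ}; 5:stiarn {DET,PREP}; 6:slorn {NOUN,VERB}; 7:spizroi {NOUN}; 8:spizroi {NOUN}.
There are 32 candidate sequences in total.
The sequences that satisfy every rule: ADJ NOUN VERB ADJ DET NOUN NOUN NOUN; ADJ NOUN ADJ ADJ DET NOUN NOUN NOUN; ADJ VERB ADJ ADJ DET NOUN NOUN NOUN.
Count = 3.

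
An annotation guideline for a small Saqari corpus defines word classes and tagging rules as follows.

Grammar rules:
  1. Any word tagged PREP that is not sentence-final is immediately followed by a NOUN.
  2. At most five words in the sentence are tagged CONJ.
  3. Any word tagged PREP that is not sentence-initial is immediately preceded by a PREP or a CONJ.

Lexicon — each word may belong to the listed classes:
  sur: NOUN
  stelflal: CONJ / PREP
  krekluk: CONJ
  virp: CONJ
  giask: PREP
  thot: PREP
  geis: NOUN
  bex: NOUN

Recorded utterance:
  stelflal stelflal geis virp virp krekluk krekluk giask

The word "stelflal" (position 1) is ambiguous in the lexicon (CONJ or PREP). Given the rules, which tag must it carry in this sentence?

CONJ

Candidates per position — 1:stelflal {CONJ,PREP}; 2:stelflal {CONJ,PREP}; 3:geis {NOUN}; 4:virp {CONJ}; 5:virp {CONJ}; 6:krekluk {CONJ}; 7:krekluk {CONJ}; 8:giask {PREP}.
Position 1: PREP is ruled out by rule 1; that leaves CONJ.
Position 2: CONJ is ruled out by rule 2; that leaves PREP.
The only consistent sequence is: CONJ PREP NOUN CONJ CONJ CONJ CONJ PREP.
Checking: rule 1 ok; rule 2 ok; rule 3 ok.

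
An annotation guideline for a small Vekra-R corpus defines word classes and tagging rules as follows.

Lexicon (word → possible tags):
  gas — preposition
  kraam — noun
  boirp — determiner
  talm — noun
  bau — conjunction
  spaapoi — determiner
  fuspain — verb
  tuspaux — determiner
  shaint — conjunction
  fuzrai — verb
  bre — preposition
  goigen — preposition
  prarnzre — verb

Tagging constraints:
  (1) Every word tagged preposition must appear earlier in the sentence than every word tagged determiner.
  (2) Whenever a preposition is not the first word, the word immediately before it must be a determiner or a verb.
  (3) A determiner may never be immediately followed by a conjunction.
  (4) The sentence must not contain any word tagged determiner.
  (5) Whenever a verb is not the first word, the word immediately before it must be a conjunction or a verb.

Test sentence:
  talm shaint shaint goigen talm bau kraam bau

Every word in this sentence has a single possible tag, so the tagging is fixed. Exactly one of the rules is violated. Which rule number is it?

Fixed tagging: noun conjunction conjunction preposition noun conjunction noun conjunction.
Checking each rule: R1 pass, R2 fail, R3 pass, R4 pass, R5 pass.
Only rule 2 fails.

2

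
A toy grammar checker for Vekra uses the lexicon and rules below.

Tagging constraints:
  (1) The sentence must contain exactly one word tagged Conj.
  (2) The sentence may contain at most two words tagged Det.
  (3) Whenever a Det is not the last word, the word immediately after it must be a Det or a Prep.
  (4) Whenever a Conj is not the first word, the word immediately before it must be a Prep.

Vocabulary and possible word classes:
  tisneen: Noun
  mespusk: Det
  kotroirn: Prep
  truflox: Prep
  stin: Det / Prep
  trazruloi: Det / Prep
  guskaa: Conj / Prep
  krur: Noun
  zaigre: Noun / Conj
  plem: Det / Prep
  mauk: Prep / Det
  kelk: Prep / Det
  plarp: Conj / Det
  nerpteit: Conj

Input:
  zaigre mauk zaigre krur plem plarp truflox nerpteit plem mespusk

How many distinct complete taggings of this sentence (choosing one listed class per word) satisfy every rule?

1

Candidates per position — 1:zaigre {Noun,Conj}; 2:mauk {Prep,Det}; 3:zaigre {Noun,Conj}; 4:krur {Noun}; 5:plem {Det,Prep}; 6:plarp {Conj,Det}; 7:truflox {Prep}; 8:nerpteit {Conj}; 9:plem {Det,Prep}; 10:mespusk {Det}.
There are 64 candidate sequences in total.
The sequences that satisfy every rule: Noun Prep Noun Noun Prep Det Prep Conj Prep Det.
Count = 1.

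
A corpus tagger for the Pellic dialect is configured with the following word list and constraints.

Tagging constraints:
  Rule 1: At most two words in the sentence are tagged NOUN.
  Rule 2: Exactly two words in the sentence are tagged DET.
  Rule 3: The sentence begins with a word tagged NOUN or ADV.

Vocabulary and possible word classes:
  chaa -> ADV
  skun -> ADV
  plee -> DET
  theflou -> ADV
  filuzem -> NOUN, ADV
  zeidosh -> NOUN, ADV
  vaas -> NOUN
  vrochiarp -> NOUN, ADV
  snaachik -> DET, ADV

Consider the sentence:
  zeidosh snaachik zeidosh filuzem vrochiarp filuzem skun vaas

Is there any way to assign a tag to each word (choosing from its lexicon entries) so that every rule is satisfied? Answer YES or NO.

Candidates per position — 1:zeidosh {NOUN,ADV}; 2:snaachik {DET,ADV}; 3:zeidosh {NOUN,ADV}; 4:filuzem {NOUN,ADV}; 5:vrochiarp {NOUN,ADV}; 6:filuzem {NOUN,ADV}; 7:skun {ADV}; 8:vaas {NOUN}.
Rule 2 cannot be satisfied by any choice of tags from the lexicon.
So there is no consistent tagging.

NO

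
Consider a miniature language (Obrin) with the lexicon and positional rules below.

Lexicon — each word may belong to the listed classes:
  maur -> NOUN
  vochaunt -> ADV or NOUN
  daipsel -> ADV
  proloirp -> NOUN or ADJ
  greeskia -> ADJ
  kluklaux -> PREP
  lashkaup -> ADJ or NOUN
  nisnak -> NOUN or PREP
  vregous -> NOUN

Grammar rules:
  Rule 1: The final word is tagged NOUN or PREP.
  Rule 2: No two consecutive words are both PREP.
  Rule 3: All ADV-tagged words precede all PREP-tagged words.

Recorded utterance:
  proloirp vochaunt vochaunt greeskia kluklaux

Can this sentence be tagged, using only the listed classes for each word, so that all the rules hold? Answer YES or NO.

YES

Candidates per position — 1:proloirp {NOUN,ADJ}; 2:vochaunt {ADV,NOUN}; 3:vochaunt {ADV,NOUN}; 4:greeskia {ADJ}; 5:kluklaux {PREP}.
One satisfying assignment: NOUN ADV ADV ADJ PREP.
Checking: rule 1 holds; rule 2 holds; rule 3 holds.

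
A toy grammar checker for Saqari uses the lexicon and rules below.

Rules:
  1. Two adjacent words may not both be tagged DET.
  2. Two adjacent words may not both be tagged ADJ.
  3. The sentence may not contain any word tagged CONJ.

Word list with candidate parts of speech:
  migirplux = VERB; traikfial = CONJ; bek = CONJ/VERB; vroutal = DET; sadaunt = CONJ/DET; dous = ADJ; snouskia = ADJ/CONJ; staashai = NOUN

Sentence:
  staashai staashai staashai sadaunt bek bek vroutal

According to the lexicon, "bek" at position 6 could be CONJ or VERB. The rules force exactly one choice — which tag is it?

VERB

Candidates per position — 1:staashai {NOUN}; 2:staashai {NOUN}; 3:staashai {NOUN}; 4:sadaunt {CONJ,DET}; 5:bek {CONJ,VERB}; 6:bek {CONJ,VERB}; 7:vroutal {DET}.
If word 4 were CONJ, no tagging could satisfy rule 3; so word 4 is DET.
If word 5 were CONJ, no tagging could satisfy rule 3; so word 5 is VERB.
If word 6 were CONJ, no tagging could satisfy rule 3; so word 6 is VERB.
That leaves exactly one tagging: NOUN NOUN NOUN DET VERB VERB DET.
Rule-by-rule: rule 1 ok; rule 2 ok; rule 3 ok.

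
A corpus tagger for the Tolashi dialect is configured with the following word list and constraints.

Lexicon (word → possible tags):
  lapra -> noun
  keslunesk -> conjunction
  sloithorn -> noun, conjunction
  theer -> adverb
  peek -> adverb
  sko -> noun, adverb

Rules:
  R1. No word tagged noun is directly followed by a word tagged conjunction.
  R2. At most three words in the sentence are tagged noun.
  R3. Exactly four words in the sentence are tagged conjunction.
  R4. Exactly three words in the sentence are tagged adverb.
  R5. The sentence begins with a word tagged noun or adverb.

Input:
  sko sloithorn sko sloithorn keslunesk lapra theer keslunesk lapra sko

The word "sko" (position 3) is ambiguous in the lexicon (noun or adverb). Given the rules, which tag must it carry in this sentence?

Candidates per position — 1:sko {noun,adverb}; 2:sloithorn {noun,conjunction}; 3:sko {noun,adverb}; 4:sloithorn {noun,conjunction}; 5:keslunesk {conjunction}; 6:lapra {noun}; 7:theer {adverb}; 8:keslunesk {conjunction}; 9:lapra {noun}; 10:sko {noun,adverb}.
Word 2 cannot be noun — rule 3 would then fail for every completion. It is conjunction.
Word 3 cannot be noun — rule 1 would then fail for every completion. It is adverb.
Word 4 cannot be noun — rule 1 would then fail for every completion. It is conjunction.
Word 1 cannot be noun — rule 1 would then fail for every completion. It is adverb.
Word 10 cannot be adverb — rule 4 would then fail for every completion. It is noun.
The only consistent sequence is: adverb conjunction adverb conjunction conjunction noun adverb conjunction noun noun.
Verifying each rule — rule 1 holds; rule 2 holds; rule 3 holds; rule 4 holds; rule 5 holds.

adverb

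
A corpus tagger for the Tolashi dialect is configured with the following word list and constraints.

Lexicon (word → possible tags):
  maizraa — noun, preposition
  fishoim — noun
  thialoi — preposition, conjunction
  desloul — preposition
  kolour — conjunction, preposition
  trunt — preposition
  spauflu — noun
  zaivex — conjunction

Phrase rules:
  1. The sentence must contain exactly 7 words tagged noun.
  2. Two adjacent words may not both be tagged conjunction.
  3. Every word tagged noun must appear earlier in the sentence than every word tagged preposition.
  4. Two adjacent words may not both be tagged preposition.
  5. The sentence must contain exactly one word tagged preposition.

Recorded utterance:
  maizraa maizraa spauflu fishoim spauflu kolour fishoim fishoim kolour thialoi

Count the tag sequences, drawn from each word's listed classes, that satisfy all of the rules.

2

Candidates per position — 1:maizraa {noun,preposition}; 2:maizraa {noun,preposition}; 3:spauflu {noun}; 4:fishoim {noun}; 5:spauflu {noun}; 6:kolour {conjunction,preposition}; 7:fishoim {noun}; 8:fishoim {noun}; 9:kolour {conjunction,preposition}; 10:thialoi {preposition,conjunction}.
There are 32 candidate sequences in total.
The sequences that satisfy every rule: noun noun noun noun noun conjunction noun noun conjunction preposition; noun noun noun noun noun conjunction noun noun preposition conjunction.
Count = 2.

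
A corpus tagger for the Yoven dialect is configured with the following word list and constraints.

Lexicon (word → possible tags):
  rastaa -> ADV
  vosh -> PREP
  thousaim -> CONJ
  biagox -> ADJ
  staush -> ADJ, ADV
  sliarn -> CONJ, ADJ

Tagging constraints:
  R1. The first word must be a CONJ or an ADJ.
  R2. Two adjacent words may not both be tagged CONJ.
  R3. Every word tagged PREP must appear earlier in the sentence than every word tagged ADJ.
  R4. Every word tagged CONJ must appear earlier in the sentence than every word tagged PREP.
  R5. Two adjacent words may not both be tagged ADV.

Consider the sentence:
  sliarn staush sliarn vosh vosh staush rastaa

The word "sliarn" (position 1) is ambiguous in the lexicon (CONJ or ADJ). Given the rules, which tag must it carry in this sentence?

Candidates per position — 1:sliarn {CONJ,ADJ}; 2:staush {ADJ,ADV}; 3:sliarn {CONJ,ADJ}; 4:vosh {PREP}; 5:vosh {PREP}; 6:staush {ADJ,ADV}; 7:rastaa {ADV}.
Word 1 cannot be ADJ — rule 3 would then fail for every completion. It is CONJ.
Word 2 cannot be ADJ — rule 3 would then fail for every completion. It is ADV.
Word 3 cannot be ADJ — rule 3 would then fail for every completion. It is CONJ.
Word 6 cannot be ADV — rule 5 would then fail for every completion. It is ADJ.
The unique satisfying tagging is: CONJ ADV CONJ PREP PREP ADJ ADV.
Checking: rule 1 satisfied; rule 2 satisfied; rule 3 satisfied; rule 4 satisfied; rule 5 satisfied.

CONJ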